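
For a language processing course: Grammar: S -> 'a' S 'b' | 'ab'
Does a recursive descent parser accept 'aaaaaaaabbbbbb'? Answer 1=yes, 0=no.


Grammar accepts strings of the form a^n b^n (n >= 1)
Word: 'aaaaaaaabbbbbb'
Counting: 8 a's and 6 b's
Check: 8 == 6? No
Mismatch: a-count != b-count
Rejected

0


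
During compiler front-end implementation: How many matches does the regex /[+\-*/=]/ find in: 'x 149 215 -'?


Pattern: /[+\-*/=]/ (operators)
Input: 'x 149 215 -'
Scanning for matches:
  Match 1: '-'
Total matches: 1

1


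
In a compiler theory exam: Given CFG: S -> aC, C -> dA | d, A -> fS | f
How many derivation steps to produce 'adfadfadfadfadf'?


Grammar: S -> aC, C -> dA | d, A -> fS | f
Deriving 'adfadfadfadfadf':
Step 1: S -> aC => aC
Step 2: C -> dA => adA
Step 3: A -> fS => adfS
Step 4: S -> aC => adfaC
Step 5: C -> dA => adfadA
Step 6: A -> fS => adfadfS
Step 7: S -> aC => adfadfaC
Step 8: C -> dA => adfadfadA
Step 9: A -> fS => adfadfadfS
Step 10: S -> aC => adfadfadfaC
Step 11: C -> dA => adfadfadfadA
Step 12: A -> fS => adfadfadfadfS
Step 13: S -> aC => adfadfadfadfaC
Step 14: C -> dA => adfadfadfadfadA
Step 15: A -> f => adfadfadfadfadf
Total derivation steps: 15

15


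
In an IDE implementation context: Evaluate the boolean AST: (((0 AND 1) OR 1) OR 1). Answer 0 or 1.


Step 1: Evaluate inner node
  0 AND 1 = 0
Step 2: Evaluate next node
  0 OR 1 = 1
Step 3: Evaluate root node
  1 OR 1 = 1

1


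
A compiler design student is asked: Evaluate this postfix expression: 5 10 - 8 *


Processing tokens left to right:
Push 5, Push 10
Pop 5 and 10, compute 5 - 10 = -5, push -5
Push 8
Pop -5 and 8, compute -5 * 8 = -40, push -40
Stack result: -40

-40


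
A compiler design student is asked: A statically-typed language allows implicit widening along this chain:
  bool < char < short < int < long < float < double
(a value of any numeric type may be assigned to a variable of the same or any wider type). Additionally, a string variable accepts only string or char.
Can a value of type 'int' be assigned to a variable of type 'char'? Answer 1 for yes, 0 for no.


Target variable type: char
Source value type: int
Numeric ranks: int=3, char=1
Widening allowed iff rank(source) <= rank(target): 3 <= 1? No
Result: 0

0


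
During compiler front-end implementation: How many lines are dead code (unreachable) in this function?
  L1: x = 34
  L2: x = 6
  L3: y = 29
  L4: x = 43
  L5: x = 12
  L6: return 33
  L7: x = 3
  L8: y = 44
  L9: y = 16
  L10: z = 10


Analyzing control flow:
  L1: reachable (before return)
  L2: reachable (before return)
  L3: reachable (before return)
  L4: reachable (before return)
  L5: reachable (before return)
  L6: reachable (return statement)
  L7: DEAD (after return at L6)
  L8: DEAD (after return at L6)
  L9: DEAD (after return at L6)
  L10: DEAD (after return at L6)
Return at L6, total lines = 10
Dead lines: L7 through L10
Count: 4

4


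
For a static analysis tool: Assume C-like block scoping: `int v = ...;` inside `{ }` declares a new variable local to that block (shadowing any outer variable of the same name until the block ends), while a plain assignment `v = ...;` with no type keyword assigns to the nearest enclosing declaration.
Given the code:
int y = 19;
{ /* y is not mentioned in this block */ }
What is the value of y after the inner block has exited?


Analyzing scoping rules:
Outer scope: declares y = 19
Inner block: y is neither redeclared nor assigned -> unchanged
After the block -> 19
Result: 19

19


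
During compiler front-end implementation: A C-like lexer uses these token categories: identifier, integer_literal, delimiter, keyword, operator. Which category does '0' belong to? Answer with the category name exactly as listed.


Token: '0'
Checking categories:
  identifier: no
  integer_literal: YES
  operator: no
  keyword: no
  delimiter: no
Category: integer_literal

integer_literal


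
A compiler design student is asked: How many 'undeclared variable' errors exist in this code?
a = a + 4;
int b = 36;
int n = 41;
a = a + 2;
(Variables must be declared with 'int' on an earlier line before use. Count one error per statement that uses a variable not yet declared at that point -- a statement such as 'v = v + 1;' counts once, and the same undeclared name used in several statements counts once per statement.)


Scanning code line by line:
  Line 1: use 'a' -> ERROR (undeclared)
  Line 2: declare 'b' -> declared = ['b']
  Line 3: declare 'n' -> declared = ['b', 'n']
  Line 4: use 'a' -> ERROR (undeclared)
Total undeclared variable errors: 2

2


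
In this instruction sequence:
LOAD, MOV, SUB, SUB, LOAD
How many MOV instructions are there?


Scanning instruction sequence for MOV:
  Position 1: LOAD
  Position 2: MOV <- MATCH
  Position 3: SUB
  Position 4: SUB
  Position 5: LOAD
Matches at positions: [2]
Total MOV count: 1

1


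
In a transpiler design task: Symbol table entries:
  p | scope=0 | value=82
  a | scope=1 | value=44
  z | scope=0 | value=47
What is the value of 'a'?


Searching symbol table for 'a':
  p | scope=0 | value=82
  a | scope=1 | value=44 <- MATCH
  z | scope=0 | value=47
Found 'a' at scope 1 with value 44

44


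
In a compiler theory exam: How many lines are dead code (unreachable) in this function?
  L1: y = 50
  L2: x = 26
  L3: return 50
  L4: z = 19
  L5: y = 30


Analyzing control flow:
  L1: reachable (before return)
  L2: reachable (before return)
  L3: reachable (return statement)
  L4: DEAD (after return at L3)
  L5: DEAD (after return at L3)
Return at L3, total lines = 5
Dead lines: L4 through L5
Count: 2

2


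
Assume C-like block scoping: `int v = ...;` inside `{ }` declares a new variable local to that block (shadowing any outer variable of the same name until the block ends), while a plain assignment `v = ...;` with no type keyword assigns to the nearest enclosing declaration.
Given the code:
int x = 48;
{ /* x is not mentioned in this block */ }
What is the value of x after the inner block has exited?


Analyzing scoping rules:
Outer scope: declares x = 48
Inner block: x is neither redeclared nor assigned -> unchanged
After the block -> 48
Result: 48

48


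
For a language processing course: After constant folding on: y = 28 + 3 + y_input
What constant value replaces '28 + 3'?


Identifying constant sub-expression:
  Original: y = 28 + 3 + y_input
  28 and 3 are both compile-time constants
  Evaluating: 28 + 3 = 31
  After folding: y = 31 + y_input

31


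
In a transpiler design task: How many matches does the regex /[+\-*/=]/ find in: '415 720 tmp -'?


Pattern: /[+\-*/=]/ (operators)
Input: '415 720 tmp -'
Scanning for matches:
  Match 1: '-'
Total matches: 1

1


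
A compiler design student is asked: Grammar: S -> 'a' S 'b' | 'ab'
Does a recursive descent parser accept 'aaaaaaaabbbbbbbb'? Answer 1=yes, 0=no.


Grammar accepts strings of the form a^n b^n (n >= 1)
Word: 'aaaaaaaabbbbbbbb'
Counting: 8 a's and 8 b's
Check: 8 == 8? Yes
Derivation (S -> aSb applied 7 time(s), then S -> ab): S => aSb => aaSbb => aaaSbbb => aaaaSbbbb => aaaaaSbbbbb => aaaaaaSbbbbbb => aaaaaaaSbbbbbbb => aaaaaaaabbbbbbbb
Accepted

1


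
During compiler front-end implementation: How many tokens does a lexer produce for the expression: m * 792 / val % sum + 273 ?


Scanning 'm * 792 / val % sum + 273'
Token 1: 'm' -> identifier
Token 2: '*' -> operator
Token 3: '792' -> integer_literal
Token 4: '/' -> operator
Token 5: 'val' -> identifier
Token 6: '%' -> operator
Token 7: 'sum' -> identifier
Token 8: '+' -> operator
Token 9: '273' -> integer_literal
Total tokens: 9

9


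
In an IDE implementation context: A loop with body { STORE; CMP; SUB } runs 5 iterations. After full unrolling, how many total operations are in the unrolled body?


Loop body operations: STORE, CMP, SUB (3 ops per iteration)
Unrolling 5 iterations:
  Iteration 1: STORE, CMP, SUB (3 ops)
  Iteration 2: STORE, CMP, SUB (3 ops)
  Iteration 3: STORE, CMP, SUB (3 ops)
  Iteration 4: STORE, CMP, SUB (3 ops)
  Iteration 5: STORE, CMP, SUB (3 ops)
Total: 5 iterations * 3 ops/iter = 15 operations

15


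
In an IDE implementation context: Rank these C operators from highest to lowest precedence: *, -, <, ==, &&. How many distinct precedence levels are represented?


Looking up precedence for each operator:
  * -> precedence 6
  - -> precedence 5
  < -> precedence 4
  == -> precedence 3
  && -> precedence 2
Sorted highest to lowest: *, -, <, ==, &&
Distinct precedence values: [6, 5, 4, 3, 2]
Number of distinct levels: 5

5


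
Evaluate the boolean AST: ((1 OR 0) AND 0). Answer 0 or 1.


Step 1: Evaluate inner node
  1 OR 0 = 1
Step 2: Evaluate root node
  1 AND 0 = 0

0


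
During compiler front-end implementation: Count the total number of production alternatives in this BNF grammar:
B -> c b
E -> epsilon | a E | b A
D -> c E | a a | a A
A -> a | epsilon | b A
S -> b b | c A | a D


Counting alternatives per rule:
  B: 1 alternative(s)
  E: 3 alternative(s)
  D: 3 alternative(s)
  A: 3 alternative(s)
  S: 3 alternative(s)
Sum: 1 + 3 + 3 + 3 + 3 = 13

13


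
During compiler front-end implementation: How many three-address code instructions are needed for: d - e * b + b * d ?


Expression: d - e * b + b * d
Generating three-address code (respecting * over +/- precedence):
  Instruction 1: t1 = e * b
  Instruction 2: t2 = b * d
  Instruction 3: t3 = d - t1
  Instruction 4: t4 = t3 + t2
Total instructions: 4

4


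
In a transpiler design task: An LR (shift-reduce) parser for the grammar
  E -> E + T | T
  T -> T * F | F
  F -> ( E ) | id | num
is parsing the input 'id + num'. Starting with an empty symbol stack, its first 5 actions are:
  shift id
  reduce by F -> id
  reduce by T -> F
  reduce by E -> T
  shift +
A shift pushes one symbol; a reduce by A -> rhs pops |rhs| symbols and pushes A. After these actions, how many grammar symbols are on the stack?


Tracking the symbol stack through each action:
  Action 1: shift 'id' : push -> stack = [id] (size 1)
  Action 2: reduce by F -> id : pop 1, push F -> stack = [F] (size 1)
  Action 3: reduce by T -> F : pop 1, push T -> stack = [T] (size 1)
  Action 4: reduce by E -> T : pop 1, push E -> stack = [E] (size 1)
  Action 5: shift '+' : push -> stack = [E, +] (size 2)
Final stack size: 2

2


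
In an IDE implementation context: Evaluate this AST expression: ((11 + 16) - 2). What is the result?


Expression: ((11 + 16) - 2)
Evaluating step by step:
  11 + 16 = 27
  27 - 2 = 25
Result: 25

25


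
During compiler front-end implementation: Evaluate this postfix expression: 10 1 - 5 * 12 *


Processing tokens left to right:
Push 10, Push 1
Pop 10 and 1, compute 10 - 1 = 9, push 9
Push 5
Pop 9 and 5, compute 9 * 5 = 45, push 45
Push 12
Pop 45 and 12, compute 45 * 12 = 540, push 540
Stack result: 540

540


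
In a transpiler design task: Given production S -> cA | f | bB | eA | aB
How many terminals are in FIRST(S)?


Production: S -> cA | f | bB | eA | aB
Examining each alternative for leading terminals:
  S -> cA : first terminal = 'c'
  S -> f : first terminal = 'f'
  S -> bB : first terminal = 'b'
  S -> eA : first terminal = 'e'
  S -> aB : first terminal = 'a'
FIRST(S) = {a, b, c, e, f}
Count: 5

5


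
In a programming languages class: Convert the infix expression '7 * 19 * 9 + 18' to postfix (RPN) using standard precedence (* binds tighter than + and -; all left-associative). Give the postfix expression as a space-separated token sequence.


Applying the shunting-yard algorithm:
  Operand 7 -> output
  Push '*' onto operator stack -> op-stack: [*]
  Operand 19 -> output
  See '*' (prec 2); top '*' (prec 2) >= it -> pop '*' to output
  Push '*' onto operator stack -> op-stack: [*]
  Operand 9 -> output
  See '+' (prec 1); top '*' (prec 2) >= it -> pop '*' to output
  Push '+' onto operator stack -> op-stack: [+]
  Operand 18 -> output
  End of input: pop '+' to output
Postfix result: 7 19 * 9 * 18 +

7 19 * 9 * 18 +


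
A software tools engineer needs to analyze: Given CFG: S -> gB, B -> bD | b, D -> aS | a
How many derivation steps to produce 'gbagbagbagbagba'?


Grammar: S -> gB, B -> bD | b, D -> aS | a
Deriving 'gbagbagbagbagba':
Step 1: S -> gB => gB
Step 2: B -> bD => gbD
Step 3: D -> aS => gbaS
Step 4: S -> gB => gbagB
Step 5: B -> bD => gbagbD
Step 6: D -> aS => gbagbaS
Step 7: S -> gB => gbagbagB
Step 8: B -> bD => gbagbagbD
Step 9: D -> aS => gbagbagbaS
Step 10: S -> gB => gbagbagbagB
Step 11: B -> bD => gbagbagbagbD
Step 12: D -> aS => gbagbagbagbaS
Step 13: S -> gB => gbagbagbagbagB
Step 14: B -> bD => gbagbagbagbagbD
Step 15: D -> a => gbagbagbagbagba
Total derivation steps: 15

15


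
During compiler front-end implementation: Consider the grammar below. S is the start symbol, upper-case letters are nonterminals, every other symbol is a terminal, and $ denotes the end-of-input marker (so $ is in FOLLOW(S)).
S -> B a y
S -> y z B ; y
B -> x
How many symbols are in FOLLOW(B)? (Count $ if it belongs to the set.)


S is the start symbol and does not occur in any rule body, so FOLLOW(S) = {$}.
Examining every occurrence of B in a rule body:
  S -> B a y : B is followed by terminal 'a' -> add 'a'
  S -> y z B ; y : B is followed by terminal ';' -> add ';'
  B -> x : B does not occur in the body -> contributes nothing
FOLLOW(B) = {;, a}
Count: 2

2


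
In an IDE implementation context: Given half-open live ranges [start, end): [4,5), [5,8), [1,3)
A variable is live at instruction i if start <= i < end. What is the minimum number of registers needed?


Live ranges:
  Var0: [4, 5)
  Var1: [5, 8)
  Var2: [1, 3)
Sweep-line events (position, delta, active):
  pos=1 start -> active=1
  pos=3 end -> active=0
  pos=4 start -> active=1
  pos=5 end -> active=0
  pos=5 start -> active=1
  pos=8 end -> active=0
Maximum simultaneous active: 1
Minimum registers needed: 1

1


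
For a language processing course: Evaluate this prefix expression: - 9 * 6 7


Parsing prefix expression: - 9 * 6 7
Step 1: Innermost operation '* 6 7'
  6 * 7 = 42
Step 2: Outer operation '- 9 [42]'
  9 - 42 = -33

-33


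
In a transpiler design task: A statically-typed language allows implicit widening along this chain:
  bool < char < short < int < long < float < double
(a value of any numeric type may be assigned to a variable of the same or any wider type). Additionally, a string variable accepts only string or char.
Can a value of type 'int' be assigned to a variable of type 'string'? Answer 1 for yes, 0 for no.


Target variable type: string
Source value type: int
Rule: string accepts only {string, char}
  source 'int' in {string, char}? No
Result: 0

0


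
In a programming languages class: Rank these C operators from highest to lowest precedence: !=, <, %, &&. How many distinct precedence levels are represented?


Looking up precedence for each operator:
  != -> precedence 3
  < -> precedence 4
  % -> precedence 6
  && -> precedence 2
Sorted highest to lowest: %, <, !=, &&
Distinct precedence values: [6, 4, 3, 2]
Number of distinct levels: 4

4


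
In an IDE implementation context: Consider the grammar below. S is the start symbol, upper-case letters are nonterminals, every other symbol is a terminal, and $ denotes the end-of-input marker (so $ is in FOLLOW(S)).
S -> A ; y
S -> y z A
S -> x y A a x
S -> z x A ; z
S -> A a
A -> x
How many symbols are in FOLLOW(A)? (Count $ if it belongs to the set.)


S is the start symbol and does not occur in any rule body, so FOLLOW(S) = {$}.
Examining every occurrence of A in a rule body:
  S -> A ; y : A is followed by terminal ';' -> add ';'
  S -> y z A : A is at the right end -> add FOLLOW(S) = {$}
  S -> x y A a x : A is followed by terminal 'a' -> add 'a'
  S -> z x A ; z : A is followed by terminal ';' -> add ';' (already in the set)
  S -> A a : A is followed by terminal 'a' -> add 'a' (already in the set)
  A -> x : A does not occur in the body -> contributes nothing
FOLLOW(A) = {;, a, $}
Count: 3

3


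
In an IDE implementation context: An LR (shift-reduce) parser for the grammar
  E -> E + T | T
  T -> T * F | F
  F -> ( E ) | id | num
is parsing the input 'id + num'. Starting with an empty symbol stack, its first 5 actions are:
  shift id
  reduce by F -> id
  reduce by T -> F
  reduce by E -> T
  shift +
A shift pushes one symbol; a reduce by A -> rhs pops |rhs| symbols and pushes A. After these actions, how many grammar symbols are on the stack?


Tracking the symbol stack through each action:
  Action 1: shift 'id' : push -> stack = [id] (size 1)
  Action 2: reduce by F -> id : pop 1, push F -> stack = [F] (size 1)
  Action 3: reduce by T -> F : pop 1, push T -> stack = [T] (size 1)
  Action 4: reduce by E -> T : pop 1, push E -> stack = [E] (size 1)
  Action 5: shift '+' : push -> stack = [E, +] (size 2)
Final stack size: 2

2


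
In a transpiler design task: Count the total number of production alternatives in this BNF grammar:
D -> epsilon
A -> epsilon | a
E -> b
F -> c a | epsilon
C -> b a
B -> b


Counting alternatives per rule:
  D: 1 alternative(s)
  A: 2 alternative(s)
  E: 1 alternative(s)
  F: 2 alternative(s)
  C: 1 alternative(s)
  B: 1 alternative(s)
Sum: 1 + 2 + 1 + 2 + 1 + 1 = 8

8


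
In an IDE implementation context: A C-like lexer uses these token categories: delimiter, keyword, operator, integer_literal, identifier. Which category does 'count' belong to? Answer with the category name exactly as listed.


Token: 'count'
Checking categories:
  identifier: YES
  integer_literal: no
  operator: no
  keyword: no
  delimiter: no
Category: identifier

identifier


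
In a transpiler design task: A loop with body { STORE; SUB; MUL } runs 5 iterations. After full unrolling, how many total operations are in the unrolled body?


Loop body operations: STORE, SUB, MUL (3 ops per iteration)
Unrolling 5 iterations:
  Iteration 1: STORE, SUB, MUL (3 ops)
  Iteration 2: STORE, SUB, MUL (3 ops)
  Iteration 3: STORE, SUB, MUL (3 ops)
  Iteration 4: STORE, SUB, MUL (3 ops)
  Iteration 5: STORE, SUB, MUL (3 ops)
Total: 5 iterations * 3 ops/iter = 15 operations

15


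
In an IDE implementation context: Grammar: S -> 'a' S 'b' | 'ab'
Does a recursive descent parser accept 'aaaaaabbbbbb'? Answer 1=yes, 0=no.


Grammar accepts strings of the form a^n b^n (n >= 1)
Word: 'aaaaaabbbbbb'
Counting: 6 a's and 6 b's
Check: 6 == 6? Yes
Derivation (S -> aSb applied 5 time(s), then S -> ab): S => aSb => aaSbb => aaaSbbb => aaaaSbbbb => aaaaaSbbbbb => aaaaaabbbbbb
Accepted

1


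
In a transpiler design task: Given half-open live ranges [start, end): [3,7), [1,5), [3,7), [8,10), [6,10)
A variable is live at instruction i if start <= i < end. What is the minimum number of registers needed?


Live ranges:
  Var0: [3, 7)
  Var1: [1, 5)
  Var2: [3, 7)
  Var3: [8, 10)
  Var4: [6, 10)
Sweep-line events (position, delta, active):
  pos=1 start -> active=1
  pos=3 start -> active=2
  pos=3 start -> active=3
  pos=5 end -> active=2
  pos=6 start -> active=3
  pos=7 end -> active=2
  pos=7 end -> active=1
  pos=8 start -> active=2
  pos=10 end -> active=1
  pos=10 end -> active=0
Maximum simultaneous active: 3
Minimum registers needed: 3

3


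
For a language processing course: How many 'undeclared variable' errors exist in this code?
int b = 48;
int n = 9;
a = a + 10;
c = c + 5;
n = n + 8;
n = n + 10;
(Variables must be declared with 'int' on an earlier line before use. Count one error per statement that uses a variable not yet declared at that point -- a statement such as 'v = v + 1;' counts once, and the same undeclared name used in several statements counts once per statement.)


Scanning code line by line:
  Line 1: declare 'b' -> declared = ['b']
  Line 2: declare 'n' -> declared = ['b', 'n']
  Line 3: use 'a' -> ERROR (undeclared)
  Line 4: use 'c' -> ERROR (undeclared)
  Line 5: use 'n' -> OK (declared)
  Line 6: use 'n' -> OK (declared)
Total undeclared variable errors: 2

2


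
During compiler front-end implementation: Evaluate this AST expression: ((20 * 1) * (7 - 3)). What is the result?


Expression: ((20 * 1) * (7 - 3))
Evaluating step by step:
  20 * 1 = 20
  7 - 3 = 4
  20 * 4 = 80
Result: 80

80


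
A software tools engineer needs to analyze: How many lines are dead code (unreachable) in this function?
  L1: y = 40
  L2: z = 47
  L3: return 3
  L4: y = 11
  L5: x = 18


Analyzing control flow:
  L1: reachable (before return)
  L2: reachable (before return)
  L3: reachable (return statement)
  L4: DEAD (after return at L3)
  L5: DEAD (after return at L3)
Return at L3, total lines = 5
Dead lines: L4 through L5
Count: 2

2


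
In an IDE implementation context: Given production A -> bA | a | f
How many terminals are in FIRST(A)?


Production: A -> bA | a | f
Examining each alternative for leading terminals:
  A -> bA : first terminal = 'b'
  A -> a : first terminal = 'a'
  A -> f : first terminal = 'f'
FIRST(A) = {a, b, f}
Count: 3

3


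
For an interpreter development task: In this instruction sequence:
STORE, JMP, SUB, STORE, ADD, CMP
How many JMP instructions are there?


Scanning instruction sequence for JMP:
  Position 1: STORE
  Position 2: JMP <- MATCH
  Position 3: SUB
  Position 4: STORE
  Position 5: ADD
  Position 6: CMP
Matches at positions: [2]
Total JMP count: 1

1


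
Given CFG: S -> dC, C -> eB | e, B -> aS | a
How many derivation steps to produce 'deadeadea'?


Grammar: S -> dC, C -> eB | e, B -> aS | a
Deriving 'deadeadea':
Step 1: S -> dC => dC
Step 2: C -> eB => deB
Step 3: B -> aS => deaS
Step 4: S -> dC => deadC
Step 5: C -> eB => deadeB
Step 6: B -> aS => deadeaS
Step 7: S -> dC => deadeadC
Step 8: C -> eB => deadeadeB
Step 9: B -> a => deadeadea
Total derivation steps: 9

9


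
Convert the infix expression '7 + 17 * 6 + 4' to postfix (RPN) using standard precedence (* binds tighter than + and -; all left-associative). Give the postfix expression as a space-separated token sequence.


Applying the shunting-yard algorithm:
  Operand 7 -> output
  Push '+' onto operator stack -> op-stack: [+]
  Operand 17 -> output
  Push '*' onto operator stack -> op-stack: [+, *]
  Operand 6 -> output
  See '+' (prec 1); top '*' (prec 2) >= it -> pop '*' to output
  See '+' (prec 1); top '+' (prec 1) >= it -> pop '+' to output
  Push '+' onto operator stack -> op-stack: [+]
  Operand 4 -> output
  End of input: pop '+' to output
Postfix result: 7 17 6 * + 4 +

7 17 6 * + 4 +


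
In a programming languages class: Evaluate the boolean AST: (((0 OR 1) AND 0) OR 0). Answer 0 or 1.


Step 1: Evaluate inner node
  0 OR 1 = 1
Step 2: Evaluate next node
  1 AND 0 = 0
Step 3: Evaluate root node
  0 OR 0 = 0

0


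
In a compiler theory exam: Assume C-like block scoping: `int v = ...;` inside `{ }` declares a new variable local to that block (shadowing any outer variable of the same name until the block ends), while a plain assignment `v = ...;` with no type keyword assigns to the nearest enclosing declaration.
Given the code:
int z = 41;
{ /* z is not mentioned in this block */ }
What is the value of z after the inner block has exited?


Analyzing scoping rules:
Outer scope: declares z = 41
Inner block: z is neither redeclared nor assigned -> unchanged
After the block -> 41
Result: 41

41


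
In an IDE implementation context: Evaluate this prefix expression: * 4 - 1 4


Parsing prefix expression: * 4 - 1 4
Step 1: Innermost operation '- 1 4'
  1 - 4 = -3
Step 2: Outer operation '* 4 [-3]'
  4 * -3 = -12

-12


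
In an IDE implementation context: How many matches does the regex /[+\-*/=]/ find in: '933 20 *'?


Pattern: /[+\-*/=]/ (operators)
Input: '933 20 *'
Scanning for matches:
  Match 1: '*'
Total matches: 1

1


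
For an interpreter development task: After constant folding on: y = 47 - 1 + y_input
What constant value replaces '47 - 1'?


Identifying constant sub-expression:
  Original: y = 47 - 1 + y_input
  47 and 1 are both compile-time constants
  Evaluating: 47 - 1 = 46
  After folding: y = 46 + y_input

46


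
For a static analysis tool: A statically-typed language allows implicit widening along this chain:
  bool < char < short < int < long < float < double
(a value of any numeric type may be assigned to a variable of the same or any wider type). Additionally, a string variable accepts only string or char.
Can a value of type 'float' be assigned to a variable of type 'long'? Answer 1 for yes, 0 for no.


Target variable type: long
Source value type: float
Numeric ranks: float=5, long=4
Widening allowed iff rank(source) <= rank(target): 5 <= 4? No
Result: 0

0


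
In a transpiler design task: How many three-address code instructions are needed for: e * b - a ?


Expression: e * b - a
Generating three-address code (respecting * over +/- precedence):
  Instruction 1: t1 = e * b
  Instruction 2: t2 = t1 - a
Total instructions: 2

2


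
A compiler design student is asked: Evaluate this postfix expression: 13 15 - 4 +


Processing tokens left to right:
Push 13, Push 15
Pop 13 and 15, compute 13 - 15 = -2, push -2
Push 4
Pop -2 and 4, compute -2 + 4 = 2, push 2
Stack result: 2

2


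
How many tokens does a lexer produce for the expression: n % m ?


Scanning 'n % m'
Token 1: 'n' -> identifier
Token 2: '%' -> operator
Token 3: 'm' -> identifier
Total tokens: 3

3


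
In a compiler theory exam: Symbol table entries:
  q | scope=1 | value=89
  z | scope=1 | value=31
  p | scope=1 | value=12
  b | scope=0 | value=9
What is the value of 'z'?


Searching symbol table for 'z':
  q | scope=1 | value=89
  z | scope=1 | value=31 <- MATCH
  p | scope=1 | value=12
  b | scope=0 | value=9
Found 'z' at scope 1 with value 31

31


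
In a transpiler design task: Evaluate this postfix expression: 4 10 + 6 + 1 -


Processing tokens left to right:
Push 4, Push 10
Pop 4 and 10, compute 4 + 10 = 14, push 14
Push 6
Pop 14 and 6, compute 14 + 6 = 20, push 20
Push 1
Pop 20 and 1, compute 20 - 1 = 19, push 19
Stack result: 19

19


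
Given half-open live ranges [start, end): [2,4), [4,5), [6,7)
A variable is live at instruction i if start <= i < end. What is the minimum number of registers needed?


Live ranges:
  Var0: [2, 4)
  Var1: [4, 5)
  Var2: [6, 7)
Sweep-line events (position, delta, active):
  pos=2 start -> active=1
  pos=4 end -> active=0
  pos=4 start -> active=1
  pos=5 end -> active=0
  pos=6 start -> active=1
  pos=7 end -> active=0
Maximum simultaneous active: 1
Minimum registers needed: 1

1


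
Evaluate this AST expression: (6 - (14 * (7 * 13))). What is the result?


Expression: (6 - (14 * (7 * 13)))
Evaluating step by step:
  7 * 13 = 91
  14 * 91 = 1274
  6 - 1274 = -1268
Result: -1268

-1268


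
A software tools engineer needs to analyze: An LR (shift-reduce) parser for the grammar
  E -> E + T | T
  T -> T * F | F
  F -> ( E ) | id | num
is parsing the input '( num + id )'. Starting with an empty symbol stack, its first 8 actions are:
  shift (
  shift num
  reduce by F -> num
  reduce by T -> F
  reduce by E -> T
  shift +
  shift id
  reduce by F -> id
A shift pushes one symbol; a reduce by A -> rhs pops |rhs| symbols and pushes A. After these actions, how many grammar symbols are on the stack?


Tracking the symbol stack through each action:
  Action 1: shift '(' : push -> stack = [(] (size 1)
  Action 2: shift 'num' : push -> stack = [(, num] (size 2)
  Action 3: reduce by F -> num : pop 1, push F -> stack = [(, F] (size 2)
  Action 4: reduce by T -> F : pop 1, push T -> stack = [(, T] (size 2)
  Action 5: reduce by E -> T : pop 1, push E -> stack = [(, E] (size 2)
  Action 6: shift '+' : push -> stack = [(, E, +] (size 3)
  Action 7: shift 'id' : push -> stack = [(, E, +, id] (size 4)
  Action 8: reduce by F -> id : pop 1, push F -> stack = [(, E, +, F] (size 4)
Final stack size: 4

4


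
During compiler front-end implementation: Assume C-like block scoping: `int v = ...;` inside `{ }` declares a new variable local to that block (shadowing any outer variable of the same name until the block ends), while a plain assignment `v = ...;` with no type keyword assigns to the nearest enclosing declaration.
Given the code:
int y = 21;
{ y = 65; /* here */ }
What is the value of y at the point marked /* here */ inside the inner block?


Analyzing scoping rules:
Outer scope: declares y = 21
Inner block: 'y = 65;' has no type keyword, so it is an assignment to the outer y (no shadowing)
Inside the block, after the assignment -> 65
Result: 65

65


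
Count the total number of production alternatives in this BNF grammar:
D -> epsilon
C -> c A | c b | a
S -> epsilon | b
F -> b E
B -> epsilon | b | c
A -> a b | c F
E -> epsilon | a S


Counting alternatives per rule:
  D: 1 alternative(s)
  C: 3 alternative(s)
  S: 2 alternative(s)
  F: 1 alternative(s)
  B: 3 alternative(s)
  A: 2 alternative(s)
  E: 2 alternative(s)
Sum: 1 + 3 + 2 + 1 + 3 + 2 + 2 = 14

14


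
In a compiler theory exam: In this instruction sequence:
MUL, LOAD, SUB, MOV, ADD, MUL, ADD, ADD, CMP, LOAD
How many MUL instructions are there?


Scanning instruction sequence for MUL:
  Position 1: MUL <- MATCH
  Position 2: LOAD
  Position 3: SUB
  Position 4: MOV
  Position 5: ADD
  Position 6: MUL <- MATCH
  Position 7: ADD
  Position 8: ADD
  Position 9: CMP
  Position 10: LOAD
Matches at positions: [1, 6]
Total MUL count: 2

2


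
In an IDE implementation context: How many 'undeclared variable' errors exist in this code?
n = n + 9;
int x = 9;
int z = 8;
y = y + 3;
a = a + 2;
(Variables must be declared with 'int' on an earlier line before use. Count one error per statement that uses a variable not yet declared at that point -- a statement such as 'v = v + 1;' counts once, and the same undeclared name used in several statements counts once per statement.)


Scanning code line by line:
  Line 1: use 'n' -> ERROR (undeclared)
  Line 2: declare 'x' -> declared = ['x']
  Line 3: declare 'z' -> declared = ['x', 'z']
  Line 4: use 'y' -> ERROR (undeclared)
  Line 5: use 'a' -> ERROR (undeclared)
Total undeclared variable errors: 3

3


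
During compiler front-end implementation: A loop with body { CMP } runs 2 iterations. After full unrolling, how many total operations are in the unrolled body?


Loop body operations: CMP (1 op per iteration)
Unrolling 2 iterations:
  Iteration 1: CMP (1 ops)
  Iteration 2: CMP (1 ops)
Total: 2 iterations * 1 ops/iter = 2 operations

2


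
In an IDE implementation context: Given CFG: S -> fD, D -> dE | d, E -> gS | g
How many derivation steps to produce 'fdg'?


Grammar: S -> fD, D -> dE | d, E -> gS | g
Deriving 'fdg':
Step 1: S -> fD => fD
Step 2: D -> dE => fdE
Step 3: E -> g => fdg
Total derivation steps: 3

3


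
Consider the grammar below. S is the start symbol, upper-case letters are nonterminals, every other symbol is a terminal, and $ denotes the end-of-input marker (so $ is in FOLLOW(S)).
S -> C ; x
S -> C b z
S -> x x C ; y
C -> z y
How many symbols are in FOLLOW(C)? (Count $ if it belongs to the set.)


S is the start symbol and does not occur in any rule body, so FOLLOW(S) = {$}.
Examining every occurrence of C in a rule body:
  S -> C ; x : C is followed by terminal ';' -> add ';'
  S -> C b z : C is followed by terminal 'b' -> add 'b'
  S -> x x C ; y : C is followed by terminal ';' -> add ';' (already in the set)
  C -> z y : C does not occur in the body -> contributes nothing
FOLLOW(C) = {;, b}
Count: 2

2


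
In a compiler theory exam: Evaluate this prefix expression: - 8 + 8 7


Parsing prefix expression: - 8 + 8 7
Step 1: Innermost operation '+ 8 7'
  8 + 7 = 15
Step 2: Outer operation '- 8 [15]'
  8 - 15 = -7

-7


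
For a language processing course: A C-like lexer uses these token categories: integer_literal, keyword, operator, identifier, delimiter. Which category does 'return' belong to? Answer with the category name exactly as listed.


Token: 'return'
Checking categories:
  identifier: no
  integer_literal: no
  operator: no
  keyword: YES
  delimiter: no
Category: keyword

keyword


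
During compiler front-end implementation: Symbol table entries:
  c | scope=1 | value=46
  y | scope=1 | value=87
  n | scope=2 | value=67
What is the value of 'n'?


Searching symbol table for 'n':
  c | scope=1 | value=46
  y | scope=1 | value=87
  n | scope=2 | value=67 <- MATCH
Found 'n' at scope 2 with value 67

67


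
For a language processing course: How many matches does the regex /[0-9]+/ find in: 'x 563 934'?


Pattern: /[0-9]+/ (int literals)
Input: 'x 563 934'
Scanning for matches:
  Match 1: '563'
  Match 2: '934'
Total matches: 2

2


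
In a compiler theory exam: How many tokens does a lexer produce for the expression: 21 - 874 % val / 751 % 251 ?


Scanning '21 - 874 % val / 751 % 251'
Token 1: '21' -> integer_literal
Token 2: '-' -> operator
Token 3: '874' -> integer_literal
Token 4: '%' -> operator
Token 5: 'val' -> identifier
Token 6: '/' -> operator
Token 7: '751' -> integer_literal
Token 8: '%' -> operator
Token 9: '251' -> integer_literal
Total tokens: 9

9


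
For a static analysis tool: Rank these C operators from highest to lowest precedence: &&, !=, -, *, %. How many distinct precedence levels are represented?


Looking up precedence for each operator:
  && -> precedence 2
  != -> precedence 3
  - -> precedence 5
  * -> precedence 6
  % -> precedence 6
Sorted highest to lowest: *, %, -, !=, &&
Distinct precedence values: [6, 5, 3, 2]
Number of distinct levels: 4

4


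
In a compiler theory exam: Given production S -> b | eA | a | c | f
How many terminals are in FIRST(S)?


Production: S -> b | eA | a | c | f
Examining each alternative for leading terminals:
  S -> b : first terminal = 'b'
  S -> eA : first terminal = 'e'
  S -> a : first terminal = 'a'
  S -> c : first terminal = 'c'
  S -> f : first terminal = 'f'
FIRST(S) = {a, b, c, e, f}
Count: 5

5


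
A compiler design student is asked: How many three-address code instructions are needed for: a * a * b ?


Expression: a * a * b
Generating three-address code (respecting * over +/- precedence):
  Instruction 1: t1 = a * a
  Instruction 2: t2 = t1 * b
Total instructions: 2

2


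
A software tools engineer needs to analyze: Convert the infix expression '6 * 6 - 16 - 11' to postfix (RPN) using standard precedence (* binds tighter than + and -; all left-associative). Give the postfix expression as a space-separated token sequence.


Applying the shunting-yard algorithm:
  Operand 6 -> output
  Push '*' onto operator stack -> op-stack: [*]
  Operand 6 -> output
  See '-' (prec 1); top '*' (prec 2) >= it -> pop '*' to output
  Push '-' onto operator stack -> op-stack: [-]
  Operand 16 -> output
  See '-' (prec 1); top '-' (prec 1) >= it -> pop '-' to output
  Push '-' onto operator stack -> op-stack: [-]
  Operand 11 -> output
  End of input: pop '-' to output
Postfix result: 6 6 * 16 - 11 -

6 6 * 16 - 11 -


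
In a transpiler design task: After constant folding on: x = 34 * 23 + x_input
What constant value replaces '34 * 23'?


Identifying constant sub-expression:
  Original: x = 34 * 23 + x_input
  34 and 23 are both compile-time constants
  Evaluating: 34 * 23 = 782
  After folding: x = 782 + x_input

782


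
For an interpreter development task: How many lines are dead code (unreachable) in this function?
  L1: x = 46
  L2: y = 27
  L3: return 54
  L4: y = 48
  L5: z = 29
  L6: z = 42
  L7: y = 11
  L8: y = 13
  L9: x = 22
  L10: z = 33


Analyzing control flow:
  L1: reachable (before return)
  L2: reachable (before return)
  L3: reachable (return statement)
  L4: DEAD (after return at L3)
  L5: DEAD (after return at L3)
  L6: DEAD (after return at L3)
  L7: DEAD (after return at L3)
  L8: DEAD (after return at L3)
  L9: DEAD (after return at L3)
  L10: DEAD (after return at L3)
Return at L3, total lines = 10
Dead lines: L4 through L10
Count: 7

7


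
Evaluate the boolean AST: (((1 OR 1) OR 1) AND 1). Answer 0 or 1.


Step 1: Evaluate inner node
  1 OR 1 = 1
Step 2: Evaluate next node
  1 OR 1 = 1
Step 3: Evaluate root node
  1 AND 1 = 1

1


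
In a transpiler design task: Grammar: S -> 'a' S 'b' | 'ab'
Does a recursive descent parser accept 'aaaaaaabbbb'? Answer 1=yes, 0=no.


Grammar accepts strings of the form a^n b^n (n >= 1)
Word: 'aaaaaaabbbb'
Counting: 7 a's and 4 b's
Check: 7 == 4? No
Mismatch: a-count != b-count
Rejected

0


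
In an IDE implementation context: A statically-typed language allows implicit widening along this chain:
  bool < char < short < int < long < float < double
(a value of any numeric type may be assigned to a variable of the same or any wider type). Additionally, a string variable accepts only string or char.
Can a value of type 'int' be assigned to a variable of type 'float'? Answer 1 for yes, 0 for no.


Target variable type: float
Source value type: int
Numeric ranks: int=3, float=5
Widening allowed iff rank(source) <= rank(target): 3 <= 5? Yes
Result: 1

1


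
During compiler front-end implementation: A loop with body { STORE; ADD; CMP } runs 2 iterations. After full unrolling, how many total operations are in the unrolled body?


Loop body operations: STORE, ADD, CMP (3 ops per iteration)
Unrolling 2 iterations:
  Iteration 1: STORE, ADD, CMP (3 ops)
  Iteration 2: STORE, ADD, CMP (3 ops)
Total: 2 iterations * 3 ops/iter = 6 operations

6


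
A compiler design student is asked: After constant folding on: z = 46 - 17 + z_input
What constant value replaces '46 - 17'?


Identifying constant sub-expression:
  Original: z = 46 - 17 + z_input
  46 and 17 are both compile-time constants
  Evaluating: 46 - 17 = 29
  After folding: z = 29 + z_input

29


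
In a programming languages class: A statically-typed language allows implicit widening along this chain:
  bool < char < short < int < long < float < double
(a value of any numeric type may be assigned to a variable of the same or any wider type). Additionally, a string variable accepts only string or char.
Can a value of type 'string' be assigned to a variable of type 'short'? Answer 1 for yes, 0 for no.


Target variable type: short
Source value type: string
Rule: string cannot widen to any numeric type
Result: 0

0


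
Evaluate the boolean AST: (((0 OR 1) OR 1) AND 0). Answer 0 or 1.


Step 1: Evaluate inner node
  0 OR 1 = 1
Step 2: Evaluate next node
  1 OR 1 = 1
Step 3: Evaluate root node
  1 AND 0 = 0

0


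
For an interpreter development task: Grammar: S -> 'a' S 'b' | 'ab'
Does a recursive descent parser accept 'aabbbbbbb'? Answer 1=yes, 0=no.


Grammar accepts strings of the form a^n b^n (n >= 1)
Word: 'aabbbbbbb'
Counting: 2 a's and 7 b's
Check: 2 == 7? No
Mismatch: a-count != b-count
Rejected

0


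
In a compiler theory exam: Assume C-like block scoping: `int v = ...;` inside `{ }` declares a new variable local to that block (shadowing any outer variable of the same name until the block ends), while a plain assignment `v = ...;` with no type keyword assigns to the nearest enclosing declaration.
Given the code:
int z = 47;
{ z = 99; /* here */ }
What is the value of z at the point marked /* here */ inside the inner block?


Analyzing scoping rules:
Outer scope: declares z = 47
Inner block: 'z = 99;' has no type keyword, so it is an assignment to the outer z (no shadowing)
Inside the block, after the assignment -> 99
Result: 99

99


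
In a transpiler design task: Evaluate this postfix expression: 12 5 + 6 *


Processing tokens left to right:
Push 12, Push 5
Pop 12 and 5, compute 12 + 5 = 17, push 17
Push 6
Pop 17 and 6, compute 17 * 6 = 102, push 102
Stack result: 102

102


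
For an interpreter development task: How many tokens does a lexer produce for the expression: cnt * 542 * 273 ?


Scanning 'cnt * 542 * 273'
Token 1: 'cnt' -> identifier
Token 2: '*' -> operator
Token 3: '542' -> integer_literal
Token 4: '*' -> operator
Token 5: '273' -> integer_literal
Total tokens: 5

5


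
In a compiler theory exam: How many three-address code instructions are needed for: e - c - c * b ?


Expression: e - c - c * b
Generating three-address code (respecting * over +/- precedence):
  Instruction 1: t1 = c * b
  Instruction 2: t2 = e - c
  Instruction 3: t3 = t2 - t1
Total instructions: 3

3
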